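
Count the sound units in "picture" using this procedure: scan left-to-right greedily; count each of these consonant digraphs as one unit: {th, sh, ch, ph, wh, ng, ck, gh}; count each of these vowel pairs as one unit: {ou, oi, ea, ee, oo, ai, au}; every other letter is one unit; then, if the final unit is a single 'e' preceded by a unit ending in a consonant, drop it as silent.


Word: "picture" (7 letters)
Left-to-right scan:
  [1] 'p' (letter)
  [2] 'i' (letter)
  [3] 'c' (letter)
  [4] 't' (letter)
  [5] 'u' (letter)
  [6] 'r' (letter)
  [7] 'e' (letter)
Units from scan: 7
Final unit is 'e' after a consonant -> drop as silent (-1)
Sound units = 6 units


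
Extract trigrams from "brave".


Word: "brave" (length 5)
Number of trigrams = 5 - 3 + 1 = 3
  Position 0: "bra"
  Position 1: "rav"
  Position 2: "ave"
Trigrams = "bra", "rav", "ave"


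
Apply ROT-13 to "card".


Word: "card"
Shift: 13
Each letter → (letter + shift) mod 26:
  'c' (2) + 13 = 15 → 'p'
  'a' (0) + 13 = 13 → 'n'
  'r' (17) + 13 = 4 → 'e'
  'd' (3) + 13 = 16 → 'q'
Result = "pneq"


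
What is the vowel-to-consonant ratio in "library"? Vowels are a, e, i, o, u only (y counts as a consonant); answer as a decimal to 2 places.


Word: "library"
Vowels (a,e,i,o,u): 2
Consonants: 5
Ratio = 2/5
= 0.40


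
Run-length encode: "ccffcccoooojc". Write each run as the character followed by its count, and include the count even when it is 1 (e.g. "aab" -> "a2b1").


String: "ccffcccoooojc"
Scanning for consecutive runs:
  'c' x 2
  'f' x 2
  'c' x 3
  'o' x 4
  'j' x 1
  'c' x 1
RLE = "c2f2c3o4j1c1"


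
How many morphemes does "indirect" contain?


Word: "indirect"
Morphemes: in- / direct
Each morpheme carries meaning
= 2 morphemes


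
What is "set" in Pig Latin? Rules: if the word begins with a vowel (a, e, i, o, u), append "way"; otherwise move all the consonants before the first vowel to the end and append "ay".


Word: "set"
Starts with consonant(s) → move to end, add 'ay'
Consonant cluster: "s"
Pig Latin = "etsay"


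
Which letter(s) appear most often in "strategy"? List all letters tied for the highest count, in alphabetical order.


Word: "strategy"
Letter counts:
  'a': 1
  'e': 1
  'g': 1
  'r': 1
  's': 1
  't': 2
  'y': 1
Maximum count = 2
Most frequent = 't' (2 times each)


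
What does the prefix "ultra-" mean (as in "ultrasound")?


Prefix: ultra-
Example: ultrasound = ultra- + sound
Meaning = beyond


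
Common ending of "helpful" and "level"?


Word 1: "helpful"
Word 2: "level"
Comparing from end:
  Pos -1: 'l' == 'l'
  Pos -2: 'u' != 'e' (stop)
LCS = "l" (length 1)


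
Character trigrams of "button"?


Word: "button" (length 6)
Number of trigrams = 6 - 3 + 1 = 4
  Position 0: "but"
  Position 1: "utt"
  Position 2: "tto"
  Position 3: "ton"
Trigrams = "but", "utt", "tto", "ton"


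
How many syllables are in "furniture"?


Word: "furniture"
Syllable breakdown: fur · ni · ture
Counting: 3 parts
= 3 syllables


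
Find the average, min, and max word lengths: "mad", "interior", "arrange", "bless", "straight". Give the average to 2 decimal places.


Lengths: "mad"=3, "interior"=8, "arrange"=7, "bless"=5, "straight"=8
Sum = 31, Count = 5
Average = 31/5 = 6.20
= avg=6.20, min=3, max=8


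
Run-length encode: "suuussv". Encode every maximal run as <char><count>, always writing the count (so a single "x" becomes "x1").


String: "suuussv"
Scanning for consecutive runs:
  's' x 1
  'u' x 3
  's' x 2
  'v' x 1
RLE = "s1u3s2v1"


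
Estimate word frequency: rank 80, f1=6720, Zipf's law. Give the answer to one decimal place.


Zipf's law: f(r) = f(1) / r
f(1) = 6720
f(80) = 6720 / 80
= 84.0 occurrences


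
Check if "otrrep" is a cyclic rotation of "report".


Word: "report", Candidate: "otrrep"
Method: check if candidate is substring of word+word
"reportreport" contains "otrrep"? No
Is rotation = No


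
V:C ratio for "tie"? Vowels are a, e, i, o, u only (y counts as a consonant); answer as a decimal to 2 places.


Word: "tie"
Vowels (a,e,i,o,u): 2
Consonants: 1
Ratio = 2/1
= 2.00


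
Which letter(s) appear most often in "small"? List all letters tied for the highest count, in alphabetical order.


Word: "small"
Letter counts:
  'a': 1
  'l': 2
  'm': 1
  's': 1
Maximum count = 2
Most frequent = 'l' (2 times each)


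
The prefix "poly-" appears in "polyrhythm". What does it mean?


Prefix: poly-
Example: polyrhythm = poly- + rhythm
Meaning = many


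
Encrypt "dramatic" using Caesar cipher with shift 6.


Word: "dramatic"
Shift: 6
Each letter → (letter + shift) mod 26:
  'd' (3) + 6 = 9 → 'j'
  'r' (17) + 6 = 23 → 'x'
  'a' (0) + 6 = 6 → 'g'
  'm' (12) + 6 = 18 → 's'
  'a' (0) + 6 = 6 → 'g'
  't' (19) + 6 = 25 → 'z'
  'i' (8) + 6 = 14 → 'o'
  'c' (2) + 6 = 8 → 'i'
Result = "jxgsgzoi"


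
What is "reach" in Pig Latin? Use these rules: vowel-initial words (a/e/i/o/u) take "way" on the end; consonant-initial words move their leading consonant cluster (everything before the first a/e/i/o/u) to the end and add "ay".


Word: "reach"
Starts with consonant(s) → move to end, add 'ay'
Consonant cluster: "r"
Pig Latin = "eachray"


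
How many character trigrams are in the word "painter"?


Word: "painter" (length 7)
Number of 3-grams = length - 3 + 1 = 7 - 3 + 1
= 5


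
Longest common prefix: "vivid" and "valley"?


Word 1: "vivid"
Word 2: "valley"
Comparing from start:
  Pos 0: 'v' == 'v'
  Pos 1: 'i' != 'a' (stop)
LCP = "v" (length 1)


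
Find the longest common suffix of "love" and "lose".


Word 1: "love"
Word 2: "lose"
Comparing from end:
  Pos -1: 'e' == 'e'
  Pos -2: 'v' != 's' (stop)
LCS = "e" (length 1)


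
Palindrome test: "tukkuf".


Word: "tukkuf"
Reversed: "fukkut"
Forward == Backward? tukkuf != fukkut
Palindrome = No


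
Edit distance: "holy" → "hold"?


Word 1: "holy" (length 4)
Word 2: "hold" (length 4)
One optimal edit sequence (insert/delete/substitute each cost 1):
  1. keep 'h'
  2. keep 'o'
  3. keep 'l'
  4. substitute 'y' -> 'd'  (+1)
Total edit operations: 1
Edit distance = 1


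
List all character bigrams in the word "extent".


Word: "extent" (length 6)
Number of bigrams = 6 - 2 + 1 = 5
  Position 0: "ex"
  Position 1: "xt"
  Position 2: "te"
  Position 3: "en"
  Position 4: "nt"
Bigrams = "ex", "xt", "te", "en", "nt"


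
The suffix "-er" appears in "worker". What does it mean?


Suffix: -er
Example: worker = work + -er
Meaning = one who / more


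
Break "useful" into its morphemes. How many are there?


Word: "useful"
Morphemes: use | -ful
Each morpheme carries meaning
= 2 morphemes


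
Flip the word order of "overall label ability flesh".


Original: "overall label ability flesh"
Words (1..n): overall | label | ability | flesh
Reversed (n..1): flesh | ability | label | overall
Result = "flesh ability label overall"


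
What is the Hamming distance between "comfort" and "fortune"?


Comparing character by character (same length = 7):
  Pos 0: 'c' vs 'f' !=
  Pos 1: 'o' vs 'o' =
  Pos 2: 'm' vs 'r' !=
  Pos 3: 'f' vs 't' !=
  Pos 4: 'o' vs 'u' !=
  Pos 5: 'r' vs 'n' !=
  Pos 6: 't' vs 'e' !=
Hamming distance = 6


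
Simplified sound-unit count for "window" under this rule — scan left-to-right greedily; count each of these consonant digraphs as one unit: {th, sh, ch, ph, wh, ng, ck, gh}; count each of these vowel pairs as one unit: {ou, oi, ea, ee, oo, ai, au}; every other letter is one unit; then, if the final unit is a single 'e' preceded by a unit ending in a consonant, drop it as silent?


Word: "window" (6 letters)
Left-to-right scan:
  1. 'w' (letter)
  2. 'i' (letter)
  3. 'n' (letter)
  4. 'd' (letter)
  5. 'o' (letter)
  6. 'w' (letter)
Units from scan: 6
Sound units = 6 units


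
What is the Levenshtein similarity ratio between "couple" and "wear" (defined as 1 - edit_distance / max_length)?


Word 1: "couple" (length 6)
Word 2: "wear" (length 4)
One optimal edit sequence:
  1. delete 'c'  (+1)
  2. delete 'o'  (+1)
  3. substitute 'u' -> 'w'  (+1)
  4. substitute 'p' -> 'e'  (+1)
  5. substitute 'l' -> 'a'  (+1)
  6. substitute 'e' -> 'r'  (+1)
Edit distance = 6
Max length = max(6, 4) = 6
Similarity = 1 - 6/6
= 0.0000


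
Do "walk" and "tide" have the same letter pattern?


Pattern of "walk": [0, 1, 2, 3]
Pattern of "tide": [0, 1, 2, 3]
Patterns match
Same pattern = Yes


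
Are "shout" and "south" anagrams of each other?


Word 1: "shout" → sorted: hostu
Word 2: "south" → sorted: hostu
Same letters? hostu == hostu
Anagram = Yes


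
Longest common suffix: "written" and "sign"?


Word 1: "written"
Word 2: "sign"
Comparing from end:
  Pos -1: 'n' == 'n'
  Pos -2: 'e' != 'g' (stop)
LCS = "n" (length 1)


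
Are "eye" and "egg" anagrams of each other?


Word 1: "eye" → sorted: eey
Word 2: "egg" → sorted: egg
Same letters? eey != egg
Anagram = No


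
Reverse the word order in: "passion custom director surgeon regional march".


Original: "passion custom director surgeon regional march"
Words (1..n): passion | custom | director | surgeon | regional | march
Reversed (n..1): march | regional | surgeon | director | custom | passion
Result = "march regional surgeon director custom passion"


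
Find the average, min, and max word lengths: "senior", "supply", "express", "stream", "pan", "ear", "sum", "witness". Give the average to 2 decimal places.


Lengths: "senior"=6, "supply"=6, "express"=7, "stream"=6, "pan"=3, "ear"=3, "sum"=3, "witness"=7
Sum = 41, Count = 8
Average = 41/8 = 5.13
= avg=5.13, min=3, max=7


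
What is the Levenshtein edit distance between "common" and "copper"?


Word 1: "common" (length 6)
Word 2: "copper" (length 6)
One optimal edit sequence (insert/delete/substitute each cost 1):
  1. keep 'c'
  2. keep 'o'
  3. substitute 'm' -> 'p'  (+1)
  4. substitute 'm' -> 'p'  (+1)
  5. substitute 'o' -> 'e'  (+1)
  6. substitute 'n' -> 'r'  (+1)
Total edit operations: 4
Edit distance = 4


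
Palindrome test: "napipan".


Word: "napipan"
Reversed: "napipan"
Forward == Backward? napipan == napipan
Palindrome = Yes


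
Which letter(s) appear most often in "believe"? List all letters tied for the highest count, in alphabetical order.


Word: "believe"
Letter counts:
  'b': 1
  'e': 3
  'i': 1
  'l': 1
  'v': 1
Maximum count = 3
Most frequent = 'e' (3 times each)


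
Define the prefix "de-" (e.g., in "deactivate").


Prefix: de-
Example: deactivate (de- + activate)
Meaning = remove / reverse


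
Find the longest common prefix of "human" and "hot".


Word 1: "human"
Word 2: "hot"
Comparing from start:
  Pos 0: 'h' == 'h'
  Pos 1: 'u' != 'o' (stop)
LCP = "h" (length 1)


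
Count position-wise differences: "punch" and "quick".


Comparing character by character (same length = 5):
  Pos 0: 'p' vs 'q' !=
  Pos 1: 'u' vs 'u' =
  Pos 2: 'n' vs 'i' !=
  Pos 3: 'c' vs 'c' =
  Pos 4: 'h' vs 'k' !=
Hamming distance = 3


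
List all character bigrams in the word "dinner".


Word: "dinner" (length 6)
Number of bigrams = 6 - 2 + 1 = 5
  Position 0: "di"
  Position 1: "in"
  Position 2: "nn"
  Position 3: "ne"
  Position 4: "er"
Bigrams = "di", "in", "nn", "ne", "er"


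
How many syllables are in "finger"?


Word: "finger"
Syllable breakdown: fin-ger
Counting: 2 parts
= 2 syllables


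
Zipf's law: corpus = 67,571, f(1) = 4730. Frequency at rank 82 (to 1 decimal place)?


Zipf's law: f(r) = f(1) / r
f(1) = 4730
f(82) = 4730 / 82
= 57.7 occurrences


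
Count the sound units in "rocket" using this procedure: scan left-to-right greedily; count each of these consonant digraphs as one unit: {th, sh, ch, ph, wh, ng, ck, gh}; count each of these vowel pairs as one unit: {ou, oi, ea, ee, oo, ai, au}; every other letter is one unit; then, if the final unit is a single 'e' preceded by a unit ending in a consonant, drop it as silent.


Word: "rocket" (6 letters)
Left-to-right scan:
  (1) 'r' (letter)
  (2) 'o' (letter)
  (3) 'ck' (digraph)
  (4) 'e' (letter)
  (5) 't' (letter)
Units from scan: 5
Sound units = 5 units


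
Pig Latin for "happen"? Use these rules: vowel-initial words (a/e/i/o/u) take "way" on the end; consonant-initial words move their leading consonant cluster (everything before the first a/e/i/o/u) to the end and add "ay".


Word: "happen"
Starts with consonant(s) → move to end, add 'ay'
Consonant cluster: "h"
Pig Latin = "appenhay"


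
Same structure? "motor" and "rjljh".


Pattern of "motor": [0, 1, 2, 1, 3]
Pattern of "rjljh": [0, 1, 2, 1, 3]
Patterns match
Same pattern = Yes


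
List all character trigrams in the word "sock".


Word: "sock" (length 4)
Number of trigrams = 4 - 3 + 1 = 2
  Position 0: "soc"
  Position 1: "ock"
Trigrams = "soc", "ock"


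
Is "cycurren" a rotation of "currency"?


Word: "currency", Candidate: "cycurren"
Method: check if candidate is substring of word+word
"currencycurrency" contains "cycurren"? Yes
Is rotation = Yes


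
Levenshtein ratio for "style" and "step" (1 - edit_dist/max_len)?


Word 1: "style" (length 5)
Word 2: "step" (length 4)
One optimal edit sequence:
  1. keep 's'
  2. keep 't'
  3. delete 'y'  (+1)
  4. substitute 'l' -> 'e'  (+1)
  5. substitute 'e' -> 'p'  (+1)
Edit distance = 3
Max length = max(5, 4) = 5
Similarity = 1 - 3/5
= 0.4000


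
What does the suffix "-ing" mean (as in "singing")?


Suffix: -ing
Example: singing = sing + -ing
Meaning = present participle


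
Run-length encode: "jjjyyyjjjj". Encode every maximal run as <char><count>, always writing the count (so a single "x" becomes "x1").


String: "jjjyyyjjjj"
Scanning for consecutive runs:
  'j' x 3
  'y' x 3
  'j' x 4
RLE = "j3y3j4"


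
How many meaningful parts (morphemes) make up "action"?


Word: "action"
Morphemes: act + -ion
Each morpheme carries meaning
= 2 morphemes


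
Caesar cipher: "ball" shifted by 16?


Word: "ball"
Shift: 16
Each letter → (letter + shift) mod 26:
  'b' (1) + 16 = 17 → 'r'
  'a' (0) + 16 = 16 → 'q'
  'l' (11) + 16 = 1 → 'b'
  'l' (11) + 16 = 1 → 'b'
Result = "rqbb"


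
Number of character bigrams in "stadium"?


Word: "stadium" (length 7)
Number of 2-grams = length - 2 + 1 = 7 - 2 + 1
= 6


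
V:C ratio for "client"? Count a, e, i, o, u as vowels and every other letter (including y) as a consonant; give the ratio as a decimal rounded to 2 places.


Word: "client"
Vowels (a,e,i,o,u): 2
Consonants: 4
Ratio = 2/4
= 0.50


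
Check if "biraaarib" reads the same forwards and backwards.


Word: "biraaarib"
Reversed: "biraaarib"
Forward == Backward? biraaarib == biraaarib
Palindrome = Yes


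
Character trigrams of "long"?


Word: "long" (length 4)
Number of trigrams = 4 - 3 + 1 = 2
  Position 0: "lon"
  Position 1: "ong"
Trigrams = "lon", "ong"


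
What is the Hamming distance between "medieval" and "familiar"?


Comparing character by character (same length = 8):
  Pos 0: 'm' vs 'f' !=
  Pos 1: 'e' vs 'a' !=
  Pos 2: 'd' vs 'm' !=
  Pos 3: 'i' vs 'i' =
  Pos 4: 'e' vs 'l' !=
  Pos 5: 'v' vs 'i' !=
  Pos 6: 'a' vs 'a' =
  Pos 7: 'l' vs 'r' !=
Hamming distance = 6


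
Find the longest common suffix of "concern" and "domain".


Word 1: "concern"
Word 2: "domain"
Comparing from end:
  Pos -1: 'n' == 'n'
  Pos -2: 'r' != 'i' (stop)
LCS = "n" (length 1)


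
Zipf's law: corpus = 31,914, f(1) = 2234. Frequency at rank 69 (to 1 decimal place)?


Zipf's law: f(r) = f(1) / r
f(1) = 2234
f(69) = 2234 / 69
= 32.4 occurrences


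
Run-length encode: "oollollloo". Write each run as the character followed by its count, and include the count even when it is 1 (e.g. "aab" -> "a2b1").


String: "oollollloo"
Scanning for consecutive runs:
  'o' x 2
  'l' x 2
  'o' x 1
  'l' x 3
  'o' x 2
RLE = "o2l2o1l3o2"


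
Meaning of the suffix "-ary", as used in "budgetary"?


Suffix: -ary
Example: budgetary = budget + -ary
Meaning = relating to


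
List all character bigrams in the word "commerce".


Word: "commerce" (length 8)
Number of bigrams = 8 - 2 + 1 = 7
  Position 0: "co"
  Position 1: "om"
  Position 2: "mm"
  Position 3: "me"
  Position 4: "er"
  Position 5: "rc"
  Position 6: "ce"
Bigrams = "co", "om", "mm", "me", "er", "rc", "ce"


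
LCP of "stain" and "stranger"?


Word 1: "stain"
Word 2: "stranger"
Comparing from start:
  Pos 0: 's' == 's'
  Pos 1: 't' == 't'
  Pos 2: 'a' != 'r' (stop)
LCP = "st" (length 2)


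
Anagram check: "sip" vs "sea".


Word 1: "sip" → sorted: ips
Word 2: "sea" → sorted: aes
Same letters? ips != aes
Anagram = No


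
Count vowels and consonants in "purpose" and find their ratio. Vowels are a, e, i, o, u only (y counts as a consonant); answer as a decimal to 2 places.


Word: "purpose"
Vowels (a,e,i,o,u): 3
Consonants: 4
Ratio = 3/4
= 0.75


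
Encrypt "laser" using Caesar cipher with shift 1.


Word: "laser"
Shift: 1
Each letter → (letter + shift) mod 26:
  'l' (11) + 1 = 12 → 'm'
  'a' (0) + 1 = 1 → 'b'
  's' (18) + 1 = 19 → 't'
  'e' (4) + 1 = 5 → 'f'
  'r' (17) + 1 = 18 → 's'
Result = "mbtfs"


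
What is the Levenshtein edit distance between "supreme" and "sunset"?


Word 1: "supreme" (length 7)
Word 2: "sunset" (length 6)
One optimal edit sequence (insert/delete/substitute each cost 1):
  1. keep 's'
  2. keep 'u'
  3. substitute 'p' -> 'n'  (+1)
  4. substitute 'r' -> 's'  (+1)
  5. keep 'e'
  6. delete 'm'  (+1)
  7. substitute 'e' -> 't'  (+1)
Total edit operations: 4
Edit distance = 4


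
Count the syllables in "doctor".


Word: "doctor"
Syllable breakdown: doc · tor
Counting: 2 parts
= 2 syllables


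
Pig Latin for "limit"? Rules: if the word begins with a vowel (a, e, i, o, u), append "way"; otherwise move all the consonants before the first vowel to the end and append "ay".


Word: "limit"
Starts with consonant(s) → move to end, add 'ay'
Consonant cluster: "l"
Pig Latin = "imitlay"


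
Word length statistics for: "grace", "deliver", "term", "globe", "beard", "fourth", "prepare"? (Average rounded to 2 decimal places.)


Lengths: "grace"=5, "deliver"=7, "term"=4, "globe"=5, "beard"=5, "fourth"=6, "prepare"=7
Sum = 39, Count = 7
Average = 39/7 = 5.57
= avg=5.57, min=4, max=7


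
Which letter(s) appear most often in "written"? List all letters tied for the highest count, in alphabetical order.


Word: "written"
Letter counts:
  'e': 1
  'i': 1
  'n': 1
  'r': 1
  't': 2
  'w': 1
Maximum count = 2
Most frequent = 't' (2 times each)


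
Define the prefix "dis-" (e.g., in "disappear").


Prefix: dis-
As in: disappear -> dis- + appear
Meaning = not / opposite


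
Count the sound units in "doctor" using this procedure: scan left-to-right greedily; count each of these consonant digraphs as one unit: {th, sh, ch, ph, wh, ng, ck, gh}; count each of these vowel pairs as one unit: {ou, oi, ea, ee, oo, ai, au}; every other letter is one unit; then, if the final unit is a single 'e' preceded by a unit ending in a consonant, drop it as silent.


Word: "doctor" (6 letters)
Left-to-right scan:
  (1) 'd' (letter)
  (2) 'o' (letter)
  (3) 'c' (letter)
  (4) 't' (letter)
  (5) 'o' (letter)
  (6) 'r' (letter)
Units from scan: 6
Sound units = 6 units


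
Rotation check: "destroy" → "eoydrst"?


Word: "destroy", Candidate: "eoydrst"
Method: check if candidate is substring of word+word
"destroydestroy" contains "eoydrst"? No
Is rotation = No


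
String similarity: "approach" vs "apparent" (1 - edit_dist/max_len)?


Word 1: "approach" (length 8)
Word 2: "apparent" (length 8)
One optimal edit sequence:
  1. keep 'a'
  2. keep 'p'
  3. keep 'p'
  4. substitute 'r' -> 'a'  (+1)
  5. substitute 'o' -> 'r'  (+1)
  6. substitute 'a' -> 'e'  (+1)
  7. substitute 'c' -> 'n'  (+1)
  8. substitute 'h' -> 't'  (+1)
Edit distance = 5
Max length = max(8, 8) = 8
Similarity = 1 - 5/8
= 0.3750


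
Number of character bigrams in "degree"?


Word: "degree" (length 6)
Number of 2-grams = length - 2 + 1 = 6 - 2 + 1
= 5


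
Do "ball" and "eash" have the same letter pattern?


Pattern of "ball": [0, 1, 2, 2]
Pattern of "eash": [0, 1, 2, 3]
Patterns do not match
Same pattern = No


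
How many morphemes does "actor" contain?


Word: "actor"
Morphemes: act + -or
Each morpheme carries meaning
= 2 morphemes


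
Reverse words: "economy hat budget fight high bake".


Original: "economy hat budget fight high bake"
Words (1..n): economy | hat | budget | fight | high | bake
Reversed (n..1): bake | high | fight | budget | hat | economy
Result = "bake high fight budget hat economy"


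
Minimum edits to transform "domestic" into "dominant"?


Word 1: "domestic" (length 8)
Word 2: "dominant" (length 8)
One optimal edit sequence (insert/delete/substitute each cost 1):
  1. keep 'd'
  2. keep 'o'
  3. keep 'm'
  4. substitute 'e' -> 'i'  (+1)
  5. substitute 's' -> 'n'  (+1)
  6. substitute 't' -> 'a'  (+1)
  7. substitute 'i' -> 'n'  (+1)
  8. substitute 'c' -> 't'  (+1)
Total edit operations: 5
Edit distance = 5


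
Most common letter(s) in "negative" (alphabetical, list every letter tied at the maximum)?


Word: "negative"
Letter counts:
  'a': 1
  'e': 2
  'g': 1
  'i': 1
  'n': 1
  't': 1
  'v': 1
Maximum count = 2
Most frequent = 'e' (2 times each)


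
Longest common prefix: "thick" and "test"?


Word 1: "thick"
Word 2: "test"
Comparing from start:
  Pos 0: 't' == 't'
  Pos 1: 'h' != 'e' (stop)
LCP = "t" (length 1)


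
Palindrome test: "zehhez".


Word: "zehhez"
Reversed: "zehhez"
Forward == Backward? zehhez == zehhez
Palindrome = Yes


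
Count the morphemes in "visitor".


Word: "visitor"
Morphemes: visit + -or
Each morpheme carries meaning
= 2 morphemes


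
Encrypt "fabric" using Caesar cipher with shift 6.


Word: "fabric"
Shift: 6
Each letter → (letter + shift) mod 26:
  'f' (5) + 6 = 11 → 'l'
  'a' (0) + 6 = 6 → 'g'
  'b' (1) + 6 = 7 → 'h'
  'r' (17) + 6 = 23 → 'x'
  'i' (8) + 6 = 14 → 'o'
  'c' (2) + 6 = 8 → 'i'
Result = "lghxoi"


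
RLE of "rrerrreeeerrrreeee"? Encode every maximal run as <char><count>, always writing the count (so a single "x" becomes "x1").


String: "rrerrreeeerrrreeee"
Scanning for consecutive runs:
  'r' x 2
  'e' x 1
  'r' x 3
  'e' x 4
  'r' x 4
  'e' x 4
RLE = "r2e1r3e4r4e4"


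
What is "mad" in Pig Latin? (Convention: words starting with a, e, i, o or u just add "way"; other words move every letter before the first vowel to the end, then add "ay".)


Word: "mad"
Starts with consonant(s) → move to end, add 'ay'
Consonant cluster: "m"
Pig Latin = "admay"


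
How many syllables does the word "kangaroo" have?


Word: "kangaroo"
Syllable breakdown: kan-ga-roo
Counting: 3 parts
= 3 syllables


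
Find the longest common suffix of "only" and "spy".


Word 1: "only"
Word 2: "spy"
Comparing from end:
  Pos -1: 'y' == 'y'
  Pos -2: 'l' != 'p' (stop)
LCS = "y" (length 1)


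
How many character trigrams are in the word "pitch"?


Word: "pitch" (length 5)
Number of 3-grams = length - 3 + 1 = 5 - 3 + 1
= 3


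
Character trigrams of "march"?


Word: "march" (length 5)
Number of trigrams = 5 - 3 + 1 = 3
  Position 0: "mar"
  Position 1: "arc"
  Position 2: "rch"
Trigrams = "mar", "arc", "rch"


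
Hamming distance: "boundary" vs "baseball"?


Comparing character by character (same length = 8):
  Pos 0: 'b' vs 'b' =
  Pos 1: 'o' vs 'a' !=
  Pos 2: 'u' vs 's' !=
  Pos 3: 'n' vs 'e' !=
  Pos 4: 'd' vs 'b' !=
  Pos 5: 'a' vs 'a' =
  Pos 6: 'r' vs 'l' !=
  Pos 7: 'y' vs 'l' !=
Hamming distance = 6


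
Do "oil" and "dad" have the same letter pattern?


Pattern of "oil": [0, 1, 2]
Pattern of "dad": [0, 1, 0]
Patterns do not match
Same pattern = No


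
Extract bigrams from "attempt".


Word: "attempt" (length 7)
Number of bigrams = 7 - 2 + 1 = 6
  Position 0: "at"
  Position 1: "tt"
  Position 2: "te"
  Position 3: "em"
  Position 4: "mp"
  Position 5: "pt"
Bigrams = "at", "tt", "te", "em", "mp", "pt"


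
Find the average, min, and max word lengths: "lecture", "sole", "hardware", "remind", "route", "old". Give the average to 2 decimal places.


Lengths: "lecture"=7, "sole"=4, "hardware"=8, "remind"=6, "route"=5, "old"=3
Sum = 33, Count = 6
Average = 33/6 = 5.50
= avg=5.50, min=3, max=8


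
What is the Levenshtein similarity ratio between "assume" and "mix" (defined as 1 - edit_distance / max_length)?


Word 1: "assume" (length 6)
Word 2: "mix" (length 3)
One optimal edit sequence:
  1. delete 'a'  (+1)
  2. delete 's'  (+1)
  3. delete 's'  (+1)
  4. substitute 'u' -> 'm'  (+1)
  5. substitute 'm' -> 'i'  (+1)
  6. substitute 'e' -> 'x'  (+1)
Edit distance = 6
Max length = max(6, 3) = 6
Similarity = 1 - 6/6
= 0.0000


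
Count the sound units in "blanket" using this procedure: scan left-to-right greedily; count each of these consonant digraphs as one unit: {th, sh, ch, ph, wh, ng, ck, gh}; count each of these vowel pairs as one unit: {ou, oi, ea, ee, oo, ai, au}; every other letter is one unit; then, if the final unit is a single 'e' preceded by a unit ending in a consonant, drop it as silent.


Word: "blanket" (7 letters)
Left-to-right scan:
  [1] 'b' (letter)
  [2] 'l' (letter)
  [3] 'a' (letter)
  [4] 'n' (letter)
  [5] 'k' (letter)
  [6] 'e' (letter)
  [7] 't' (letter)
Units from scan: 7
Sound units = 7 units


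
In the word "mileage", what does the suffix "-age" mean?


Suffix: -age
Example: mileage = mile + -age
Meaning = result / collection


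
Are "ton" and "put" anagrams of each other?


Word 1: "ton" → sorted: not
Word 2: "put" → sorted: ptu
Same letters? not != ptu
Anagram = No


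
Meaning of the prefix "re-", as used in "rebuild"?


Prefix: re-
Example: rebuild (re- + build)
Meaning = again


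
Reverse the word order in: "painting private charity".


Original: "painting private charity"
Words (1..n): painting | private | charity
Reversed (n..1): charity | private | painting
Result = "charity private painting"


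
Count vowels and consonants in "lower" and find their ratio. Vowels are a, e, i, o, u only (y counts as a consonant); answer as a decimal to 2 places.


Word: "lower"
Vowels (a,e,i,o,u): 2
Consonants: 3
Ratio = 2/3
= 0.67


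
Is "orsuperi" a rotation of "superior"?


Word: "superior", Candidate: "orsuperi"
Method: check if candidate is substring of word+word
"superiorsuperior" contains "orsuperi"? Yes
Is rotation = Yes


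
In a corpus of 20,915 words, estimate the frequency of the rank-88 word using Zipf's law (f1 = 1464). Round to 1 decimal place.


Zipf's law: f(r) = f(1) / r
f(1) = 1464
f(88) = 1464 / 88
= 16.6 occurrences


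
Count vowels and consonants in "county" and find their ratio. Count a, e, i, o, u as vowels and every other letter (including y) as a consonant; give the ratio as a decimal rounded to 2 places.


Word: "county"
Vowels (a,e,i,o,u): 2
Consonants: 4
Ratio = 2/4
= 0.50


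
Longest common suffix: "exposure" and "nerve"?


Word 1: "exposure"
Word 2: "nerve"
Comparing from end:
  Pos -1: 'e' == 'e'
  Pos -2: 'r' != 'v' (stop)
LCS = "e" (length 1)


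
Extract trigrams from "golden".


Word: "golden" (length 6)
Number of trigrams = 6 - 3 + 1 = 4
  Position 0: "gol"
  Position 1: "old"
  Position 2: "lde"
  Position 3: "den"
Trigrams = "gol", "old", "lde", "den"


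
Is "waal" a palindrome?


Word: "waal"
Reversed: "laaw"
Forward == Backward? waal != laaw
Palindrome = No


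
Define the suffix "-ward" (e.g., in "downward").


Suffix: -ward
As in: downward -> down + -ward
Meaning = in the direction of


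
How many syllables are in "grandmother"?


Word: "grandmother"
Syllable breakdown: grand · moth · er
Counting: 3 parts
= 3 syllables


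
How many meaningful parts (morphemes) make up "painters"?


Word: "painters"
Morphemes: paint | -er | -s
Each morpheme carries meaning
= 3 morphemes


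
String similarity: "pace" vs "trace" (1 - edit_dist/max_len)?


Word 1: "pace" (length 4)
Word 2: "trace" (length 5)
One optimal edit sequence:
  1. insert 't'  (+1)
  2. substitute 'p' -> 'r'  (+1)
  3. keep 'a'
  4. keep 'c'
  5. keep 'e'
Edit distance = 2
Max length = max(4, 5) = 5
Similarity = 1 - 2/5
= 0.6000


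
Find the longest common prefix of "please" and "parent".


Word 1: "please"
Word 2: "parent"
Comparing from start:
  Pos 0: 'p' == 'p'
  Pos 1: 'l' != 'a' (stop)
LCP = "p" (length 1)


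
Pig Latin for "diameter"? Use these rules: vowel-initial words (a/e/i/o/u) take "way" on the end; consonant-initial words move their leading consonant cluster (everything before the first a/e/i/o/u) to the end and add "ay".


Word: "diameter"
Starts with consonant(s) → move to end, add 'ay'
Consonant cluster: "d"
Pig Latin = "iameterday"


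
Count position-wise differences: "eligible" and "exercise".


Comparing character by character (same length = 8):
  Pos 0: 'e' vs 'e' =
  Pos 1: 'l' vs 'x' !=
  Pos 2: 'i' vs 'e' !=
  Pos 3: 'g' vs 'r' !=
  Pos 4: 'i' vs 'c' !=
  Pos 5: 'b' vs 'i' !=
  Pos 6: 'l' vs 's' !=
  Pos 7: 'e' vs 'e' =
Hamming distance = 6


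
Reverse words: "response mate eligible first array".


Original: "response mate eligible first array"
Words (1..n): response | mate | eligible | first | array
Reversed (n..1): array | first | eligible | mate | response
Result = "array first eligible mate response"


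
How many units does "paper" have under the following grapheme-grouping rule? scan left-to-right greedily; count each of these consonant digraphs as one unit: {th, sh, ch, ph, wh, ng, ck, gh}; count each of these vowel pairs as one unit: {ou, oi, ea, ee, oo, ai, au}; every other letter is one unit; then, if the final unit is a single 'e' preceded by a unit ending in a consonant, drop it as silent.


Word: "paper" (5 letters)
Left-to-right scan:
  1. 'p' (letter)
  2. 'a' (letter)
  3. 'p' (letter)
  4. 'e' (letter)
  5. 'r' (letter)
Units from scan: 5
Sound units = 5 units


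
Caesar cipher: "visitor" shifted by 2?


Word: "visitor"
Shift: 2
Each letter → (letter + shift) mod 26:
  'v' (21) + 2 = 23 → 'x'
  'i' (8) + 2 = 10 → 'k'
  's' (18) + 2 = 20 → 'u'
  'i' (8) + 2 = 10 → 'k'
  't' (19) + 2 = 21 → 'v'
  'o' (14) + 2 = 16 → 'q'
  'r' (17) + 2 = 19 → 't'
Result = "xkukvqt"


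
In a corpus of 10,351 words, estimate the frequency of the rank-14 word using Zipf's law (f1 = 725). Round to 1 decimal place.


Zipf's law: f(r) = f(1) / r
f(1) = 725
f(14) = 725 / 14
= 51.8 occurrences


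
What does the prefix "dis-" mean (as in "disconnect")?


Prefix: dis-
Example: disconnect = dis- + connect
Meaning = not / opposite


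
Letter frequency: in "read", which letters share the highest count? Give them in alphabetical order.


Word: "read"
Letter counts:
  'a': 1
  'd': 1
  'e': 1
  'r': 1
Maximum count = 1
Most frequent = 'a', 'd', 'e', 'r' (1 time each)


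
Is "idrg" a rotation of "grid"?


Word: "grid", Candidate: "idrg"
Method: check if candidate is substring of word+word
"gridgrid" contains "idrg"? No
Is rotation = No


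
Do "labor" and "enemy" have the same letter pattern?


Pattern of "labor": [0, 1, 2, 3, 4]
Pattern of "enemy": [0, 1, 0, 2, 3]
Patterns do not match
Same pattern = No


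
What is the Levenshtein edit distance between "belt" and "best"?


Word 1: "belt" (length 4)
Word 2: "best" (length 4)
One optimal edit sequence (insert/delete/substitute each cost 1):
  1. keep 'b'
  2. keep 'e'
  3. substitute 'l' -> 's'  (+1)
  4. keep 't'
Total edit operations: 1
Edit distance = 1


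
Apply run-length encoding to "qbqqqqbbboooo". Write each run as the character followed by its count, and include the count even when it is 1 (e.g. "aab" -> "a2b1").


String: "qbqqqqbbboooo"
Scanning for consecutive runs:
  'q' x 1
  'b' x 1
  'q' x 4
  'b' x 3
  'o' x 4
RLE = "q1b1q4b3o4"


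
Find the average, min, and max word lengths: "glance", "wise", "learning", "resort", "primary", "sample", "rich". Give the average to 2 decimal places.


Lengths: "glance"=6, "wise"=4, "learning"=8, "resort"=6, "primary"=7, "sample"=6, "rich"=4
Sum = 41, Count = 7
Average = 41/7 = 5.86
= avg=5.86, min=4, max=8


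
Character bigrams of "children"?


Word: "children" (length 8)
Number of bigrams = 8 - 2 + 1 = 7
  Position 0: "ch"
  Position 1: "hi"
  Position 2: "il"
  Position 3: "ld"
  Position 4: "dr"
  Position 5: "re"
  Position 6: "en"
Bigrams = "ch", "hi", "il", "ld", "dr", "re", "en"


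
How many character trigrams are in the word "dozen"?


Word: "dozen" (length 5)
Number of 3-grams = length - 3 + 1 = 5 - 3 + 1
= 3


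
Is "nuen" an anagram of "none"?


Word 1: "none" → sorted: enno
Word 2: "nuen" → sorted: ennu
Same letters? enno != ennu
Anagram = No


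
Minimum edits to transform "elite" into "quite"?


Word 1: "elite" (length 5)
Word 2: "quite" (length 5)
One optimal edit sequence (insert/delete/substitute each cost 1):
  1. substitute 'e' -> 'q'  (+1)
  2. substitute 'l' -> 'u'  (+1)
  3. keep 'i'
  4. keep 't'
  5. keep 'e'
Total edit operations: 2
Edit distance = 2


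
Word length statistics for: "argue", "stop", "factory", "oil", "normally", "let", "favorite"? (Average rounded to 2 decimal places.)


Lengths: "argue"=5, "stop"=4, "factory"=7, "oil"=3, "normally"=8, "let"=3, "favorite"=8
Sum = 38, Count = 7
Average = 38/7 = 5.43
= avg=5.43, min=3, max=8


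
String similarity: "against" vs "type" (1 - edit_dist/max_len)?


Word 1: "against" (length 7)
Word 2: "type" (length 4)
One optimal edit sequence:
  1. delete 'a'  (+1)
  2. delete 'g'  (+1)
  3. delete 'a'  (+1)
  4. substitute 'i' -> 't'  (+1)
  5. substitute 'n' -> 'y'  (+1)
  6. substitute 's' -> 'p'  (+1)
  7. substitute 't' -> 'e'  (+1)
Edit distance = 7
Max length = max(7, 4) = 7
Similarity = 1 - 7/7
= 0.0000


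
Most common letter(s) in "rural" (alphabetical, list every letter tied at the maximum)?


Word: "rural"
Letter counts:
  'a': 1
  'l': 1
  'r': 2
  'u': 1
Maximum count = 2
Most frequent = 'r' (2 times each)


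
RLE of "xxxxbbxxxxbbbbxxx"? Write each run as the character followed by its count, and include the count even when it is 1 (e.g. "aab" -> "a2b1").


String: "xxxxbbxxxxbbbbxxx"
Scanning for consecutive runs:
  'x' x 4
  'b' x 2
  'x' x 4
  'b' x 4
  'x' x 3
RLE = "x4b2x4b4x3"


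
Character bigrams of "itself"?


Word: "itself" (length 6)
Number of bigrams = 6 - 2 + 1 = 5
  Position 0: "it"
  Position 1: "ts"
  Position 2: "se"
  Position 3: "el"
  Position 4: "lf"
Bigrams = "it", "ts", "se", "el", "lf"


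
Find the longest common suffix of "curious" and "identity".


Word 1: "curious"
Word 2: "identity"
Comparing from end:
  Pos -1: 's' != 'y' (stop)
LCS = "" (length 0)


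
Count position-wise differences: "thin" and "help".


Comparing character by character (same length = 4):
  Pos 0: 't' vs 'h' !=
  Pos 1: 'h' vs 'e' !=
  Pos 2: 'i' vs 'l' !=
  Pos 3: 'n' vs 'p' !=
Hamming distance = 4


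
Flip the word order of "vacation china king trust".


Original: "vacation china king trust"
Words (1..n): vacation | china | king | trust
Reversed (n..1): trust | king | china | vacation
Result = "trust king china vacation"


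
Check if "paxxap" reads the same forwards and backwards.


Word: "paxxap"
Reversed: "paxxap"
Forward == Backward? paxxap == paxxap
Palindrome = Yes


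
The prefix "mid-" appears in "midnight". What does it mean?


Prefix: mid-
Example: midnight (mid- + night)
Meaning = middle


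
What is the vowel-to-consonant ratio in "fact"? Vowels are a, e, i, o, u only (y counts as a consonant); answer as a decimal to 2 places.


Word: "fact"
Vowels (a,e,i,o,u): 1
Consonants: 3
Ratio = 1/3
= 0.33


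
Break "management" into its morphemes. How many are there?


Word: "management"
Morphemes: manage + -ment
Each morpheme carries meaning
= 2 morphemes


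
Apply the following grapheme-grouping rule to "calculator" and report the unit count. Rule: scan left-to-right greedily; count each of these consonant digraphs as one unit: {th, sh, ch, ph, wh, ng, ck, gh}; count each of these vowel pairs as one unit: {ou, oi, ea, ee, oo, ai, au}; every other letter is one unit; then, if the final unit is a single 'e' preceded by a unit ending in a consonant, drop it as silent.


Word: "calculator" (10 letters)
Left-to-right scan:
  (1) 'c' (letter)
  (2) 'a' (letter)
  (3) 'l' (letter)
  (4) 'c' (letter)
  (5) 'u' (letter)
  (6) 'l' (letter)
  (7) 'a' (letter)
  (8) 't' (letter)
  (9) 'o' (letter)
  (10) 'r' (letter)
Units from scan: 10
Sound units = 10 units


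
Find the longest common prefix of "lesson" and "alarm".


Word 1: "lesson"
Word 2: "alarm"
Comparing from start:
  Pos 0: 'l' != 'a' (stop)
LCP = "" (length 0)


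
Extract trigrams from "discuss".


Word: "discuss" (length 7)
Number of trigrams = 7 - 3 + 1 = 5
  Position 0: "dis"
  Position 1: "isc"
  Position 2: "scu"
  Position 3: "cus"
  Position 4: "uss"
Trigrams = "dis", "isc", "scu", "cus", "uss"


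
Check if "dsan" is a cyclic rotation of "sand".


Word: "sand", Candidate: "dsan"
Method: check if candidate is substring of word+word
"sandsand" contains "dsan"? Yes
Is rotation = Yes


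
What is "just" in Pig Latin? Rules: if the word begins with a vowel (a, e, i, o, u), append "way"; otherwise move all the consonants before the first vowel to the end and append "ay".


Word: "just"
Starts with consonant(s) → move to end, add 'ay'
Consonant cluster: "j"
Pig Latin = "ustjay"


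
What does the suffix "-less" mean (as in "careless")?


Suffix: -less
As in: careless -> care + -less
Meaning = without


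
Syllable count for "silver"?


Word: "silver"
Syllable breakdown: sil · ver
Counting: 2 parts
= 2 syllables


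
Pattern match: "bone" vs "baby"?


Pattern of "bone": [0, 1, 2, 3]
Pattern of "baby": [0, 1, 0, 2]
Patterns do not match
Same pattern = No


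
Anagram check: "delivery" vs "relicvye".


Word 1: "delivery" → sorted: deeilrvy
Word 2: "relicvye" → sorted: ceeilrvy
Same letters? deeilrvy != ceeilrvy
Anagram = No


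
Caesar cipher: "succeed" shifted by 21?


Word: "succeed"
Shift: 21
Each letter → (letter + shift) mod 26:
  's' (18) + 21 = 13 → 'n'
  'u' (20) + 21 = 15 → 'p'
  'c' (2) + 21 = 23 → 'x'
  'c' (2) + 21 = 23 → 'x'
  'e' (4) + 21 = 25 → 'z'
  'e' (4) + 21 = 25 → 'z'
  'd' (3) + 21 = 24 → 'y'
Result = "npxxzzy"


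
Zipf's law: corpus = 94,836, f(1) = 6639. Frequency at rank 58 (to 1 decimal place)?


Zipf's law: f(r) = f(1) / r
f(1) = 6639
f(58) = 6639 / 58
= 114.5 occurrences


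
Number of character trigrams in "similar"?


Word: "similar" (length 7)
Number of 3-grams = length - 3 + 1 = 7 - 3 + 1
= 5


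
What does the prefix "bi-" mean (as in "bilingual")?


Prefix: bi-
Example: bilingual (bi- + lingual)
Meaning = two


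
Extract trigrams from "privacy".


Word: "privacy" (length 7)
Number of trigrams = 7 - 3 + 1 = 5
  Position 0: "pri"
  Position 1: "riv"
  Position 2: "iva"
  Position 3: "vac"
  Position 4: "acy"
Trigrams = "pri", "riv", "iva", "vac", "acy"


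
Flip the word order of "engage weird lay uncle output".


Original: "engage weird lay uncle output"
Words (1..n): engage | weird | lay | uncle | output
Reversed (n..1): output | uncle | lay | weird | engage
Result = "output uncle lay weird engage"


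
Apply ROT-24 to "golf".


Word: "golf"
Shift: 24
Each letter → (letter + shift) mod 26:
  'g' (6) + 24 = 4 → 'e'
  'o' (14) + 24 = 12 → 'm'
  'l' (11) + 24 = 9 → 'j'
  'f' (5) + 24 = 3 → 'd'
Result = "emjd"


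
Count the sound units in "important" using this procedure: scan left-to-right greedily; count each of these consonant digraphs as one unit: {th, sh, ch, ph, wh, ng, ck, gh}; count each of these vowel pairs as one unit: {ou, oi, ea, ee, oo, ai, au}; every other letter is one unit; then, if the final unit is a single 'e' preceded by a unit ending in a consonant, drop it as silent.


Word: "important" (9 letters)
Left-to-right scan:
  (1) 'i' (letter)
  (2) 'm' (letter)
  (3) 'p' (letter)
  (4) 'o' (letter)
  (5) 'r' (letter)
  (6) 't' (letter)
  (7) 'a' (letter)
  (8) 'n' (letter)
  (9) 't' (letter)
Units from scan: 9
Sound units = 9 units
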